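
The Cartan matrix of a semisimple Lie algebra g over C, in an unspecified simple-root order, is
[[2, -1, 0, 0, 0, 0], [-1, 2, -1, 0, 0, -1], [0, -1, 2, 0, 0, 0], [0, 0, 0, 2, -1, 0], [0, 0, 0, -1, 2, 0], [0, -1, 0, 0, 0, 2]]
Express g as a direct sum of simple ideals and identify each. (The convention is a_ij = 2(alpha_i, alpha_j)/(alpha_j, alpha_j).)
A_2 ⊕ D_4

The diagram associated to this matrix has two connected components: the simple roots {alpha_4, alpha_5} form a chain of 2 nodes with single edges (A_2), and {alpha_1, alpha_2, alpha_3, alpha_6} form a chain of 2 nodes with a fork of two nodes at one end (D_4). A semisimple Lie algebra decomposes uniquely as the direct sum of simple ideals, one per connected component of its Dynkin diagram, so g ≅ A_2 ⊕ D_4 (dimension 8 + 28 = 36).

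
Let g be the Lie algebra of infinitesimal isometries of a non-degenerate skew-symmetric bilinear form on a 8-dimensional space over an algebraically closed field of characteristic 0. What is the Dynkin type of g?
This is sp(8), which has dimension 8(8+1)/2 = 36 and rank 8/2 = 4. In the classification of classical Lie algebras, the symplectic algebra sp(2n) has type C_n; here n = 4, so the Dynkin diagram is a chain of 4 nodes with a double edge at one end; the terminal node there is the unique long simple root (C_4). Hence the type is C_4.

C_4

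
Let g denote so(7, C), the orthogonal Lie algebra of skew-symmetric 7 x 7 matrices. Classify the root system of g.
B_3

This is so(7) with 7 odd, which has dimension 7(7-1)/2 = 21 and rank (7-1)/2 = 3. In the classification of classical Lie algebras, the orthogonal algebra so(2n+1) in an odd number of variables has type B_n; here n = 3, so the Dynkin diagram is a chain of 3 nodes with a double edge at one end; the terminal node there is the unique short simple root (B_3). Hence the type is B_3.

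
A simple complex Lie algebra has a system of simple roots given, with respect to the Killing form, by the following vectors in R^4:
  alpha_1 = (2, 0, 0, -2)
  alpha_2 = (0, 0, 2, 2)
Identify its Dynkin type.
A_2

Compute the Cartan integers a_ij = 2(alpha_i, alpha_j)/(alpha_j, alpha_j); the resulting 2x2 Cartan matrix is
[[2, -1], [-1, 2]].
All simple roots have the same length, so the diagram is simply laced. The associated Dynkin diagram is a chain of 2 nodes with single edges (A_2), so the type is A_2 (the algebra sl(3)).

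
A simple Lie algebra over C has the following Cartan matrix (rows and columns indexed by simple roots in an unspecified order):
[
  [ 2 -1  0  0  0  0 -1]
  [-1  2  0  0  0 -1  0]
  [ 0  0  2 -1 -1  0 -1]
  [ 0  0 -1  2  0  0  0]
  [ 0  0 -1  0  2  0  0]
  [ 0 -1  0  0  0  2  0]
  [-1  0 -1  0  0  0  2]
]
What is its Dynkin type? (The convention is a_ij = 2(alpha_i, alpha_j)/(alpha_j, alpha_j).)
The matrix has rank 7 with 2's on the diagonal. Reading the off-diagonal entries as Dynkin edges (a single edge where a_ij = a_ji = -1; a double or triple edge where a_ij * a_ji = 2 or 3), the diagram is a chain of 5 nodes with a fork of two nodes at one end (D_7). One simple-root ordering that puts it in standard form is (alpha_6, alpha_2, alpha_1, alpha_7, alpha_3, alpha_4, alpha_5). So the algebra is type D_7, i.e. so(14).

type D_7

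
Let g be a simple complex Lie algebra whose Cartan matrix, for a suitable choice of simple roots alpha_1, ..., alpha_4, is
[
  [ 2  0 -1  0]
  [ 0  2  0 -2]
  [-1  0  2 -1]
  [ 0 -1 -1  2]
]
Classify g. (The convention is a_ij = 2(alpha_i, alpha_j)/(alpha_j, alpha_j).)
C4

The matrix has rank 4 with 2's on the diagonal. Reading the off-diagonal entries as Dynkin edges (a single edge where a_ij = a_ji = -1; a double or triple edge where a_ij * a_ji = 2 or 3), the diagram is a chain of 4 nodes with a double edge at one end; the terminal node there is the unique long simple root (C_4). One simple-root ordering that puts it in standard form is (alpha_1, alpha_3, alpha_4, alpha_2). So the algebra is type C_4, i.e. sp(8).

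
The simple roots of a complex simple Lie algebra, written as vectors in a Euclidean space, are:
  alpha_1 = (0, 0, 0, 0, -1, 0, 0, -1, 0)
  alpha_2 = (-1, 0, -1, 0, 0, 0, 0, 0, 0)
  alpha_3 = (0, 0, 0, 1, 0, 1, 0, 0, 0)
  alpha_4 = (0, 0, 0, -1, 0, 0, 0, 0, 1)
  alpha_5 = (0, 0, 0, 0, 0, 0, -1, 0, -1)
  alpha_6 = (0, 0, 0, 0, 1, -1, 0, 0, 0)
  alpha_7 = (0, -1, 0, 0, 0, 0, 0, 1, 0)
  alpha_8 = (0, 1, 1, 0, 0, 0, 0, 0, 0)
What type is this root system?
Compute the Cartan integers a_ij = 2(alpha_i, alpha_j)/(alpha_j, alpha_j); the resulting 8x8 Cartan matrix is
[[2, 0, 0, 0, 0, -1, -1, 0], [0, 2, 0, 0, 0, 0, 0, -1], [0, 0, 2, -1, 0, -1, 0, 0], [0, 0, -1, 2, -1, 0, 0, 0], [0, 0, 0, -1, 2, 0, 0, 0], [-1, 0, -1, 0, 0, 2, 0, 0], [-1, 0, 0, 0, 0, 0, 2, -1], [0, -1, 0, 0, 0, 0, -1, 2]].
All simple roots have the same length, so the diagram is simply laced. The associated Dynkin diagram is a chain of 8 nodes with single edges (A_8), so the type is A_8 (the algebra sl(9)).

A8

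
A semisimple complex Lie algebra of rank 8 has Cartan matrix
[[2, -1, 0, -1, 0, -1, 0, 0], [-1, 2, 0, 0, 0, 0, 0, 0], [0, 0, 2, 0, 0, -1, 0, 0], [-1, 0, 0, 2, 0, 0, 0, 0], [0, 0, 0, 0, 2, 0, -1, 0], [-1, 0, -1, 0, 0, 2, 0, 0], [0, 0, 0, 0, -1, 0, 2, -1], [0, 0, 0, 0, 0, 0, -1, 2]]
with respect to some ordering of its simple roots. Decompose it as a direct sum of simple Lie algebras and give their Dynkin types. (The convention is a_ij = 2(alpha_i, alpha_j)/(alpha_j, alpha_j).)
The diagram associated to this matrix has two connected components: the simple roots {alpha_5, alpha_7, alpha_8} form a chain of 3 nodes with single edges (A_3), and {alpha_1, alpha_2, alpha_3, alpha_4, alpha_6} form a chain of 3 nodes with a fork of two nodes at one end (D_5). A semisimple Lie algebra decomposes uniquely as the direct sum of simple ideals, one per connected component of its Dynkin diagram, so g ≅ A_3 ⊕ D_5 (dimension 15 + 45 = 60).

type A_3 ⊕ type D_5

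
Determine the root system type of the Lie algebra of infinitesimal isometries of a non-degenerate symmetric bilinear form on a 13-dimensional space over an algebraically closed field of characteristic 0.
B_6

This is so(13) with 13 odd, which has dimension 13(13-1)/2 = 78 and rank (13-1)/2 = 6. In the classification of classical Lie algebras, the orthogonal algebra so(2n+1) in an odd number of variables has type B_n; here n = 6, so the Dynkin diagram is a chain of 6 nodes with a double edge at one end; the terminal node there is the unique short simple root (B_6). Hence the type is B_6.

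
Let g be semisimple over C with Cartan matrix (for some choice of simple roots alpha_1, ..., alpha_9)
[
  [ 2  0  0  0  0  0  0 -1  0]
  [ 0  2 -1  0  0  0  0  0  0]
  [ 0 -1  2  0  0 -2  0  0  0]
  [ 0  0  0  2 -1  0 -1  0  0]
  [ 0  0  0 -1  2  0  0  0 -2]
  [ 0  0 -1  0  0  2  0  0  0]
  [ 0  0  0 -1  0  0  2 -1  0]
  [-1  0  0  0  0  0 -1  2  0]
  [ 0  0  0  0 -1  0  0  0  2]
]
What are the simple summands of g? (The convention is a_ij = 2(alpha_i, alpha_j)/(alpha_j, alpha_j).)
type B_3 ⊕ type B_6

The diagram associated to this matrix has two connected components: the simple roots {alpha_2, alpha_3, alpha_6} form a chain of 3 nodes with a double edge at one end; the terminal node there is the unique short simple root (B_3), and {alpha_1, alpha_4, alpha_5, alpha_7, alpha_8, alpha_9} form a chain of 6 nodes with a double edge at one end; the terminal node there is the unique short simple root (B_6). A semisimple Lie algebra decomposes uniquely as the direct sum of simple ideals, one per connected component of its Dynkin diagram, so g ≅ B_3 ⊕ B_6 (dimension 21 + 78 = 99).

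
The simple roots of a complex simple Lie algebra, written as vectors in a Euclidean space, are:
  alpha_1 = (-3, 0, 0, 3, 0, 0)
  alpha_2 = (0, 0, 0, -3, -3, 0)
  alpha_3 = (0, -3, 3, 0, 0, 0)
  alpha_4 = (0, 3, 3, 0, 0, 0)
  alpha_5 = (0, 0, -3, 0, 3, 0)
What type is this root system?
Compute the Cartan integers a_ij = 2(alpha_i, alpha_j)/(alpha_j, alpha_j); the resulting 5x5 Cartan matrix is
[[2, -1, 0, 0, 0], [-1, 2, 0, 0, -1], [0, 0, 2, 0, -1], [0, 0, 0, 2, -1], [0, -1, -1, -1, 2]].
All simple roots have the same length, so the diagram is simply laced. The associated Dynkin diagram is a chain of 3 nodes with a fork of two nodes at one end (D_5), so the type is D_5 (the algebra so(10)).

D_5 (so(10))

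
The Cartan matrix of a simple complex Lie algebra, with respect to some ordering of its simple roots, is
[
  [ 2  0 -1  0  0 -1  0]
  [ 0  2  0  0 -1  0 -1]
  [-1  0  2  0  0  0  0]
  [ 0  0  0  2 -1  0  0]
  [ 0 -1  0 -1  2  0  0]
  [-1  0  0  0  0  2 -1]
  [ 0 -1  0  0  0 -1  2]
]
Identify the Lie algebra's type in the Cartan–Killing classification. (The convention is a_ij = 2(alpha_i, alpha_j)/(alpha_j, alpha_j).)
The matrix has rank 7 with 2's on the diagonal. Reading the off-diagonal entries as Dynkin edges (a single edge where a_ij = a_ji = -1; a double or triple edge where a_ij * a_ji = 2 or 3), the diagram is a chain of 7 nodes with single edges (A_7). One simple-root ordering that puts it in standard form is (alpha_3, alpha_1, alpha_6, alpha_7, alpha_2, alpha_5, alpha_4). So the algebra is type A_7, i.e. sl(8).

A_7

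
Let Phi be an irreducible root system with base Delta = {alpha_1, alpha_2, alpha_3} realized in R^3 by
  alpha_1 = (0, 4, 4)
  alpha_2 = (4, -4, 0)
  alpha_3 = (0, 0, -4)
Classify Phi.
B3

Compute the Cartan integers a_ij = 2(alpha_i, alpha_j)/(alpha_j, alpha_j); the resulting 3x3 Cartan matrix is
[[2, -1, -2], [-1, 2, 0], [-1, 0, 2]].
The roots have two lengths (squared-length ratio 2:1); the short ones are alpha_{3}. The associated Dynkin diagram is a chain of 3 nodes with a double edge at one end; the terminal node there is the unique short simple root (B_3), so the type is B_3 (the algebra so(7)).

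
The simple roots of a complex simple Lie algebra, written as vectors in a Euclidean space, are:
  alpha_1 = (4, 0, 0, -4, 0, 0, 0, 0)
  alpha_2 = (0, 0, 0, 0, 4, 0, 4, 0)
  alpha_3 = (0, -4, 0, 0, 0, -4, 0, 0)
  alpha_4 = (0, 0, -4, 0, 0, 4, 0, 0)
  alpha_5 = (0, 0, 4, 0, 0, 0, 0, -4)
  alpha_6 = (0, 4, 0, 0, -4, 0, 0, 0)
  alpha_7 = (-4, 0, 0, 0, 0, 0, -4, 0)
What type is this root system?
Compute the Cartan integers a_ij = 2(alpha_i, alpha_j)/(alpha_j, alpha_j); the resulting 7x7 Cartan matrix is
[[2, 0, 0, 0, 0, 0, -1], [0, 2, 0, 0, 0, -1, -1], [0, 0, 2, -1, 0, -1, 0], [0, 0, -1, 2, -1, 0, 0], [0, 0, 0, -1, 2, 0, 0], [0, -1, -1, 0, 0, 2, 0], [-1, -1, 0, 0, 0, 0, 2]].
All simple roots have the same length, so the diagram is simply laced. The associated Dynkin diagram is a chain of 7 nodes with single edges (A_7), so the type is A_7 (the algebra sl(8)).

A7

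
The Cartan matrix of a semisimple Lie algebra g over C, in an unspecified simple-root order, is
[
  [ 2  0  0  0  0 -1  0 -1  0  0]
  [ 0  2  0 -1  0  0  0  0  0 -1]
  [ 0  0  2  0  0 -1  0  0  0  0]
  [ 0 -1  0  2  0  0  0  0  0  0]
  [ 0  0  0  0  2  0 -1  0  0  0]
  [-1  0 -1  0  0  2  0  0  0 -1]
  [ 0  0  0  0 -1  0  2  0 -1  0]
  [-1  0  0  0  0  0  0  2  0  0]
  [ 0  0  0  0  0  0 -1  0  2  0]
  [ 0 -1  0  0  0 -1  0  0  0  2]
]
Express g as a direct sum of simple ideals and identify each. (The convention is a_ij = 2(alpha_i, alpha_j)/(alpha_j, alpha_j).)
A3 + E7

The diagram associated to this matrix has two connected components: the simple roots {alpha_5, alpha_7, alpha_9} form a chain of 3 nodes with single edges (A_3), and {alpha_1, alpha_2, alpha_3, alpha_4, alpha_6, alpha_8, alpha_10} form a chain of 6 nodes with one extra node attached to the third node from one end (E_7). A semisimple Lie algebra decomposes uniquely as the direct sum of simple ideals, one per connected component of its Dynkin diagram, so g ≅ A_3 ⊕ E_7 (dimension 15 + 133 = 148).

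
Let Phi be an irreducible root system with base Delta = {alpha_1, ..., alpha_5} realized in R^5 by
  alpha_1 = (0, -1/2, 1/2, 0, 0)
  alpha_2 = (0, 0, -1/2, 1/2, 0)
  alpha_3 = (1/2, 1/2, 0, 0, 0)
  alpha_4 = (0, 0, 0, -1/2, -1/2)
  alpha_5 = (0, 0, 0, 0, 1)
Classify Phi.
Compute the Cartan integers a_ij = 2(alpha_i, alpha_j)/(alpha_j, alpha_j); the resulting 5x5 Cartan matrix is
[[2, -1, -1, 0, 0], [-1, 2, 0, -1, 0], [-1, 0, 2, 0, 0], [0, -1, 0, 2, -1], [0, 0, 0, -2, 2]].
The roots have two lengths (squared-length ratio 2:1); the short ones are alpha_{1,2,3,4}. The associated Dynkin diagram is a chain of 5 nodes with a double edge at one end; the terminal node there is the unique long simple root (C_5), so the type is C_5 (the algebra sp(10)).

C_5 (sp(10))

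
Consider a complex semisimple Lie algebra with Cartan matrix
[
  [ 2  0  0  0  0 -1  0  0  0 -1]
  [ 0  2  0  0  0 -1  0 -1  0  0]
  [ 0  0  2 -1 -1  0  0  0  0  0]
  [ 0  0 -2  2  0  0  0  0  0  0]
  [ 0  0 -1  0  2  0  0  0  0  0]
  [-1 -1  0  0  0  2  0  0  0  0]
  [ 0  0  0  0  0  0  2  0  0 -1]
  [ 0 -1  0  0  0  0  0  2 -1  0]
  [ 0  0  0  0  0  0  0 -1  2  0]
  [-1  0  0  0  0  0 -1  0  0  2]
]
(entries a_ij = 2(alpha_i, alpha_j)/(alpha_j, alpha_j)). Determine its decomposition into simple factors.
The diagram associated to this matrix has two connected components: the simple roots {alpha_1, alpha_2, alpha_6, alpha_7, alpha_8, alpha_9, alpha_10} form a chain of 7 nodes with single edges (A_7), and {alpha_3, alpha_4, alpha_5} form a chain of 3 nodes with a double edge at one end; the terminal node there is the unique long simple root (C_3). A semisimple Lie algebra decomposes uniquely as the direct sum of simple ideals, one per connected component of its Dynkin diagram, so g ≅ A_7 ⊕ C_3 (dimension 63 + 21 = 84).

A_7 ⊕ C_3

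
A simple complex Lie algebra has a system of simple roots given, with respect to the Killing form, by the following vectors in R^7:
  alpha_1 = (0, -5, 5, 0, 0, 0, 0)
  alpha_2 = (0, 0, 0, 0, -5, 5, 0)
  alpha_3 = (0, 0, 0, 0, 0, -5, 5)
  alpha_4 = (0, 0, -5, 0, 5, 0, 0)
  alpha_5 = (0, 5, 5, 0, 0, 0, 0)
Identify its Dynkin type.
Compute the Cartan integers a_ij = 2(alpha_i, alpha_j)/(alpha_j, alpha_j); the resulting 5x5 Cartan matrix is
[[2, 0, 0, -1, 0], [0, 2, -1, -1, 0], [0, -1, 2, 0, 0], [-1, -1, 0, 2, -1], [0, 0, 0, -1, 2]].
All simple roots have the same length, so the diagram is simply laced. The associated Dynkin diagram is a chain of 3 nodes with a fork of two nodes at one end (D_5), so the type is D_5 (the algebra so(10)).

D_5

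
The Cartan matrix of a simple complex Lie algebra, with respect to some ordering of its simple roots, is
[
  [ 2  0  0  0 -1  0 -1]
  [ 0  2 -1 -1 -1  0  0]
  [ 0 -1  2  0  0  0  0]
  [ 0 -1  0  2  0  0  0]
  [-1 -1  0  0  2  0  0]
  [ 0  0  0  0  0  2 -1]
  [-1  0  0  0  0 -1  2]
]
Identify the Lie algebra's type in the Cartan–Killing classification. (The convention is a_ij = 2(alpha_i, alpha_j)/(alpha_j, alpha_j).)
The matrix has rank 7 with 2's on the diagonal. Reading the off-diagonal entries as Dynkin edges (a single edge where a_ij = a_ji = -1; a double or triple edge where a_ij * a_ji = 2 or 3), the diagram is a chain of 5 nodes with a fork of two nodes at one end (D_7). One simple-root ordering that puts it in standard form is (alpha_6, alpha_7, alpha_1, alpha_5, alpha_2, alpha_3, alpha_4). So the algebra is type D_7, i.e. so(14).

D_7 (so(14))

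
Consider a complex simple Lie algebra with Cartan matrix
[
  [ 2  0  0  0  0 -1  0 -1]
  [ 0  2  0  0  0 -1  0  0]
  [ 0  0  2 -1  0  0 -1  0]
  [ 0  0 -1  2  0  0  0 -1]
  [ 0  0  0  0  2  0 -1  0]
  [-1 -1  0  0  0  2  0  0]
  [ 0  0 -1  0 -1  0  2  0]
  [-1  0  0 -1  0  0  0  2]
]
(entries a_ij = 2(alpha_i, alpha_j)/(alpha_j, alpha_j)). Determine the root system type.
type A_8

The matrix has rank 8 with 2's on the diagonal. Reading the off-diagonal entries as Dynkin edges (a single edge where a_ij = a_ji = -1; a double or triple edge where a_ij * a_ji = 2 or 3), the diagram is a chain of 8 nodes with single edges (A_8). One simple-root ordering that puts it in standard form is (alpha_5, alpha_7, alpha_3, alpha_4, alpha_8, alpha_1, alpha_6, alpha_2). So the algebra is type A_8, i.e. sl(9).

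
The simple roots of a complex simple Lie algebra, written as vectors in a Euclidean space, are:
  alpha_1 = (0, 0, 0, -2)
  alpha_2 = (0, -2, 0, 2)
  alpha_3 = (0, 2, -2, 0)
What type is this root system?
B_3 (so(7))

Compute the Cartan integers a_ij = 2(alpha_i, alpha_j)/(alpha_j, alpha_j); the resulting 3x3 Cartan matrix is
[[2, -1, 0], [-2, 2, -1], [0, -1, 2]].
The roots have two lengths (squared-length ratio 2:1); the short ones are alpha_{1}. The associated Dynkin diagram is a chain of 3 nodes with a double edge at one end; the terminal node there is the unique short simple root (B_3), so the type is B_3 (the algebra so(7)).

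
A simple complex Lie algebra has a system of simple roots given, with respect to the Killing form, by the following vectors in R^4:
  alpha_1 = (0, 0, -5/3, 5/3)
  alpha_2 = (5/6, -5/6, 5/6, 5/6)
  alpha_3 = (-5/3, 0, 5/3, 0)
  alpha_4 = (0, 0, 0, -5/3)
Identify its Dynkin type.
type F_4

Compute the Cartan integers a_ij = 2(alpha_i, alpha_j)/(alpha_j, alpha_j); the resulting 4x4 Cartan matrix is
[[2, 0, -1, -2], [0, 2, 0, -1], [-1, 0, 2, 0], [-1, -1, 0, 2]].
The roots have two lengths (squared-length ratio 2:1); the short ones are alpha_{2,4}. The associated Dynkin diagram is a chain of 4 nodes with a double edge between the middle two (F_4), so the type is F_4.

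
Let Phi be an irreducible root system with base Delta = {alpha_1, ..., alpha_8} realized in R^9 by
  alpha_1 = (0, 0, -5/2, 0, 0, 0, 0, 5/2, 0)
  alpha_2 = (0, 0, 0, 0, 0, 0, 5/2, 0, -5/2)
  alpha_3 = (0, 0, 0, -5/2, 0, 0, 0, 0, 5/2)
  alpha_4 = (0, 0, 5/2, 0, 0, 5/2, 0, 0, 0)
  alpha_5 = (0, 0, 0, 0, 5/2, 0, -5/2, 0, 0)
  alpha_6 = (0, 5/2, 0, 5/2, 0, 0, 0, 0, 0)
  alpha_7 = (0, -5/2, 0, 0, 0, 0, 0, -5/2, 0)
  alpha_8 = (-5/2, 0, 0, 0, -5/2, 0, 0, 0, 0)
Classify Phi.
type A_8

Compute the Cartan integers a_ij = 2(alpha_i, alpha_j)/(alpha_j, alpha_j); the resulting 8x8 Cartan matrix is
[[2, 0, 0, -1, 0, 0, -1, 0], [0, 2, -1, 0, -1, 0, 0, 0], [0, -1, 2, 0, 0, -1, 0, 0], [-1, 0, 0, 2, 0, 0, 0, 0], [0, -1, 0, 0, 2, 0, 0, -1], [0, 0, -1, 0, 0, 2, -1, 0], [-1, 0, 0, 0, 0, -1, 2, 0], [0, 0, 0, 0, -1, 0, 0, 2]].
All simple roots have the same length, so the diagram is simply laced. The associated Dynkin diagram is a chain of 8 nodes with single edges (A_8), so the type is A_8 (the algebra sl(9)).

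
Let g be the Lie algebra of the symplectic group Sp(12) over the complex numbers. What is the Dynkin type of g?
This is sp(12), which has dimension 12(12+1)/2 = 78 and rank 12/2 = 6. In the classification of classical Lie algebras, the symplectic algebra sp(2n) has type C_n; here n = 6, so the Dynkin diagram is a chain of 6 nodes with a double edge at one end; the terminal node there is the unique long simple root (C_6). Hence the type is C_6.

C_6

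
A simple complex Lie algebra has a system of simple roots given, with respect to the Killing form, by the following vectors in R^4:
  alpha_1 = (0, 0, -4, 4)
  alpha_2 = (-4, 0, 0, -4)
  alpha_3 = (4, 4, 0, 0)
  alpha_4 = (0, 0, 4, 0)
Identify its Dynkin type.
type B_4

Compute the Cartan integers a_ij = 2(alpha_i, alpha_j)/(alpha_j, alpha_j); the resulting 4x4 Cartan matrix is
[[2, -1, 0, -2], [-1, 2, -1, 0], [0, -1, 2, 0], [-1, 0, 0, 2]].
The roots have two lengths (squared-length ratio 2:1); the short ones are alpha_{4}. The associated Dynkin diagram is a chain of 4 nodes with a double edge at one end; the terminal node there is the unique short simple root (B_4), so the type is B_4 (the algebra so(9)).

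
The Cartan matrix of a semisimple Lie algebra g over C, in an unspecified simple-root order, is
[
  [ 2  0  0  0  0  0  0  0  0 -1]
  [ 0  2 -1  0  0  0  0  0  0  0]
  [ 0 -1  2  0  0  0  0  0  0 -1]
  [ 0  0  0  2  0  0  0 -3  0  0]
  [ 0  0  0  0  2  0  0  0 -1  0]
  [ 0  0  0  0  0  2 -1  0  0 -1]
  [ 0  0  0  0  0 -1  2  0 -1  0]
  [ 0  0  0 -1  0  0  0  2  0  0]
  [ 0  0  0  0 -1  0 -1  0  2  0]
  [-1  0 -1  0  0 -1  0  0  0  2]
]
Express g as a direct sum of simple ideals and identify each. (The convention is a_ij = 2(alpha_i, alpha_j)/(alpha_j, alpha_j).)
The diagram associated to this matrix has two connected components: the simple roots {alpha_1, alpha_2, alpha_3, alpha_5, alpha_6, alpha_7, alpha_9, alpha_10} form a chain of 7 nodes with one extra node attached to the third node from one end (E_8), and {alpha_4, alpha_8} form two nodes joined by a triple edge (G_2). A semisimple Lie algebra decomposes uniquely as the direct sum of simple ideals, one per connected component of its Dynkin diagram, so g ≅ E_8 ⊕ G_2 (dimension 248 + 14 = 262).

E_8 + G_2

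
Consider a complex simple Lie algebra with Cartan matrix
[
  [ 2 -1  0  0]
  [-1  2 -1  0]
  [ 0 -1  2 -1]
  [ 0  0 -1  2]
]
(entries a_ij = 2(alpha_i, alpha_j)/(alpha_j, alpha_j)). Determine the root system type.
The matrix has rank 4 with 2's on the diagonal. Reading the off-diagonal entries as Dynkin edges (a single edge where a_ij = a_ji = -1; a double or triple edge where a_ij * a_ji = 2 or 3), the diagram is a chain of 4 nodes with single edges (A_4). One simple-root ordering that puts it in standard form is (alpha_4, alpha_3, alpha_2, alpha_1). So the algebra is type A_4, i.e. sl(5).

A_4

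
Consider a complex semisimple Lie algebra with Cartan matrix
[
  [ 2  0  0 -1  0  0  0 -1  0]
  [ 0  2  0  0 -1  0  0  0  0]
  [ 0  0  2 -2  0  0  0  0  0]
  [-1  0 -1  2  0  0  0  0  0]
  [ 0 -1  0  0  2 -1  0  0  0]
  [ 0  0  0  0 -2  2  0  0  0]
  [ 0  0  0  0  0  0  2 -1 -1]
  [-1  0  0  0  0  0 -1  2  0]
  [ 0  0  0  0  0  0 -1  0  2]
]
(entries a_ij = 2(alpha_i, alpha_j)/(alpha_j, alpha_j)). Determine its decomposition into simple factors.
C_3 + C_6

The diagram associated to this matrix has two connected components: the simple roots {alpha_2, alpha_5, alpha_6} form a chain of 3 nodes with a double edge at one end; the terminal node there is the unique long simple root (C_3), and {alpha_1, alpha_3, alpha_4, alpha_7, alpha_8, alpha_9} form a chain of 6 nodes with a double edge at one end; the terminal node there is the unique long simple root (C_6). A semisimple Lie algebra decomposes uniquely as the direct sum of simple ideals, one per connected component of its Dynkin diagram, so g ≅ C_3 ⊕ C_6 (dimension 21 + 78 = 99).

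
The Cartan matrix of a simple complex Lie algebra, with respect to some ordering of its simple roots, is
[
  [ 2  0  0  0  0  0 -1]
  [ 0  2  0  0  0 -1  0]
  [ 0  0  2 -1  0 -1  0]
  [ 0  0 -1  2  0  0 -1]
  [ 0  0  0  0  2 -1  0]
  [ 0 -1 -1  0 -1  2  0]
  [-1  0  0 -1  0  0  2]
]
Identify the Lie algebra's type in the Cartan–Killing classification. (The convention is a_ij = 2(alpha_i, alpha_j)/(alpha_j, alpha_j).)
The matrix has rank 7 with 2's on the diagonal. Reading the off-diagonal entries as Dynkin edges (a single edge where a_ij = a_ji = -1; a double or triple edge where a_ij * a_ji = 2 or 3), the diagram is a chain of 5 nodes with a fork of two nodes at one end (D_7). One simple-root ordering that puts it in standard form is (alpha_1, alpha_7, alpha_4, alpha_3, alpha_6, alpha_5, alpha_2). So the algebra is type D_7, i.e. so(14).

D_7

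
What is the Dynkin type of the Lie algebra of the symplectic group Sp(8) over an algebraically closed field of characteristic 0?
This is sp(8), which has dimension 8(8+1)/2 = 36 and rank 8/2 = 4. In the classification of classical Lie algebras, the symplectic algebra sp(2n) has type C_n; here n = 4, so the Dynkin diagram is a chain of 4 nodes with a double edge at one end; the terminal node there is the unique long simple root (C_4). Hence the type is C_4.

C4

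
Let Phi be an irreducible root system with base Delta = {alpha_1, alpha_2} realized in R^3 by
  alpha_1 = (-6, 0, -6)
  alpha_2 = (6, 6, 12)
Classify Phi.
Compute the Cartan integers a_ij = 2(alpha_i, alpha_j)/(alpha_j, alpha_j); the resulting 2x2 Cartan matrix is
[[2, -1], [-3, 2]].
The roots have two lengths (squared-length ratio 3:1); the short ones are alpha_{1}. The associated Dynkin diagram is two nodes joined by a triple edge (G_2), so the type is G_2.

G2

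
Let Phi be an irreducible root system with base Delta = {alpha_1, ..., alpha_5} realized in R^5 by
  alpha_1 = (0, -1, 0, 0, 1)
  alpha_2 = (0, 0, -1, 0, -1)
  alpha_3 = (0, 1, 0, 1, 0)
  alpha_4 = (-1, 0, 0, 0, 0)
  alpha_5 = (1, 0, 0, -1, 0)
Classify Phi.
B_5 (so(11))

Compute the Cartan integers a_ij = 2(alpha_i, alpha_j)/(alpha_j, alpha_j); the resulting 5x5 Cartan matrix is
[[2, -1, -1, 0, 0], [-1, 2, 0, 0, 0], [-1, 0, 2, 0, -1], [0, 0, 0, 2, -1], [0, 0, -1, -2, 2]].
The roots have two lengths (squared-length ratio 2:1); the short ones are alpha_{4}. The associated Dynkin diagram is a chain of 5 nodes with a double edge at one end; the terminal node there is the unique short simple root (B_5), so the type is B_5 (the algebra so(11)).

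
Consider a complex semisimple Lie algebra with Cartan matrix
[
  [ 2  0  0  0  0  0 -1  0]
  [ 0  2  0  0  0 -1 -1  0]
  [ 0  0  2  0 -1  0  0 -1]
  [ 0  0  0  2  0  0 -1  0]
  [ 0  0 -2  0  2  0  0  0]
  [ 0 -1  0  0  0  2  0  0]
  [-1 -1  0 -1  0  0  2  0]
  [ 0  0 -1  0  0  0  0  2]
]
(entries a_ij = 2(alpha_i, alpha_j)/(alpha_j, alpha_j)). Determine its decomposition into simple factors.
C_3 + D_5

The diagram associated to this matrix has two connected components: the simple roots {alpha_3, alpha_5, alpha_8} form a chain of 3 nodes with a double edge at one end; the terminal node there is the unique long simple root (C_3), and {alpha_1, alpha_2, alpha_4, alpha_6, alpha_7} form a chain of 3 nodes with a fork of two nodes at one end (D_5). A semisimple Lie algebra decomposes uniquely as the direct sum of simple ideals, one per connected component of its Dynkin diagram, so g ≅ C_3 ⊕ D_5 (dimension 21 + 45 = 66).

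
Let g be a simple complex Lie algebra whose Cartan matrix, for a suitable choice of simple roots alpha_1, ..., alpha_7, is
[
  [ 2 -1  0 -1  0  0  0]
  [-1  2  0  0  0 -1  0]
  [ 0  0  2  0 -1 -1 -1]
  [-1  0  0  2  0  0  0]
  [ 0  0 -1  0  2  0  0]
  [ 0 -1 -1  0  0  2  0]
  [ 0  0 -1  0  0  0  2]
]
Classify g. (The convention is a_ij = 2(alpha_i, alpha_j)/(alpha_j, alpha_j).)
type D_7

The matrix has rank 7 with 2's on the diagonal. Reading the off-diagonal entries as Dynkin edges (a single edge where a_ij = a_ji = -1; a double or triple edge where a_ij * a_ji = 2 or 3), the diagram is a chain of 5 nodes with a fork of two nodes at one end (D_7). One simple-root ordering that puts it in standard form is (alpha_4, alpha_1, alpha_2, alpha_6, alpha_3, alpha_5, alpha_7). So the algebra is type D_7, i.e. so(14).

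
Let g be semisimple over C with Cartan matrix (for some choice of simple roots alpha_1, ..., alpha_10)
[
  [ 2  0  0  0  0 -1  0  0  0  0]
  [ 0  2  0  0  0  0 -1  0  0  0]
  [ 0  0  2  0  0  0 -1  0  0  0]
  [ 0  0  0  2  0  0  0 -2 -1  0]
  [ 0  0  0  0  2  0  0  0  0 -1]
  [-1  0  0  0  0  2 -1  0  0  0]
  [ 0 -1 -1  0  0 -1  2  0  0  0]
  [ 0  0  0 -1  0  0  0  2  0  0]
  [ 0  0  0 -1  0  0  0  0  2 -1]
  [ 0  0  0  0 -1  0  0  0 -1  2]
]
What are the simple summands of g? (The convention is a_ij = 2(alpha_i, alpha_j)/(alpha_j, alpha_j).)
B_5 (so(11)) ⊕ D_5 (so(10))

The diagram associated to this matrix has two connected components: the simple roots {alpha_4, alpha_5, alpha_8, alpha_9, alpha_10} form a chain of 5 nodes with a double edge at one end; the terminal node there is the unique short simple root (B_5), and {alpha_1, alpha_2, alpha_3, alpha_6, alpha_7} form a chain of 3 nodes with a fork of two nodes at one end (D_5). A semisimple Lie algebra decomposes uniquely as the direct sum of simple ideals, one per connected component of its Dynkin diagram, so g ≅ B_5 ⊕ D_5 (dimension 55 + 45 = 100).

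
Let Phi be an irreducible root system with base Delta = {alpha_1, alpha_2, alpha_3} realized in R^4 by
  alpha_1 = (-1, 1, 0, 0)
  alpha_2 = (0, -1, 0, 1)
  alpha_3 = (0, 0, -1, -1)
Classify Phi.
A3

Compute the Cartan integers a_ij = 2(alpha_i, alpha_j)/(alpha_j, alpha_j); the resulting 3x3 Cartan matrix is
[[2, -1, 0], [-1, 2, -1], [0, -1, 2]].
All simple roots have the same length, so the diagram is simply laced. The associated Dynkin diagram is a chain of 3 nodes with single edges (A_3), so the type is A_3 (the algebra sl(4)).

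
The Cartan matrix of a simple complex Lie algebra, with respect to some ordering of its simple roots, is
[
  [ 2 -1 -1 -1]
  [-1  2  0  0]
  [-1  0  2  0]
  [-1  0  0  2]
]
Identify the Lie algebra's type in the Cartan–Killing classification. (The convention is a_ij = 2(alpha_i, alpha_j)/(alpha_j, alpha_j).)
type D_4

The matrix has rank 4 with 2's on the diagonal. Reading the off-diagonal entries as Dynkin edges (a single edge where a_ij = a_ji = -1; a double or triple edge where a_ij * a_ji = 2 or 3), the diagram is a chain of 2 nodes with a fork of two nodes at one end (D_4). One simple-root ordering that puts it in standard form is (alpha_3, alpha_1, alpha_4, alpha_2). So the algebra is type D_4, i.e. so(8).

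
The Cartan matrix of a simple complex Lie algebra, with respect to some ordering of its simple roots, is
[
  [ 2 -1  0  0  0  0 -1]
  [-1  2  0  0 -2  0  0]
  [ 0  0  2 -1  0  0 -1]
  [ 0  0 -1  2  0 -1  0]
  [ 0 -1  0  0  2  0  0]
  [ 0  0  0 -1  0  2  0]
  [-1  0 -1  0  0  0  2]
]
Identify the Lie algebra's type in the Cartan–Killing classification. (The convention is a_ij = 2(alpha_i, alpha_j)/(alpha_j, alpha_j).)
B_7

The matrix has rank 7 with 2's on the diagonal. Reading the off-diagonal entries as Dynkin edges (a single edge where a_ij = a_ji = -1; a double or triple edge where a_ij * a_ji = 2 or 3), the diagram is a chain of 7 nodes with a double edge at one end; the terminal node there is the unique short simple root (B_7). One simple-root ordering that puts it in standard form is (alpha_6, alpha_4, alpha_3, alpha_7, alpha_1, alpha_2, alpha_5). So the algebra is type B_7, i.e. so(15).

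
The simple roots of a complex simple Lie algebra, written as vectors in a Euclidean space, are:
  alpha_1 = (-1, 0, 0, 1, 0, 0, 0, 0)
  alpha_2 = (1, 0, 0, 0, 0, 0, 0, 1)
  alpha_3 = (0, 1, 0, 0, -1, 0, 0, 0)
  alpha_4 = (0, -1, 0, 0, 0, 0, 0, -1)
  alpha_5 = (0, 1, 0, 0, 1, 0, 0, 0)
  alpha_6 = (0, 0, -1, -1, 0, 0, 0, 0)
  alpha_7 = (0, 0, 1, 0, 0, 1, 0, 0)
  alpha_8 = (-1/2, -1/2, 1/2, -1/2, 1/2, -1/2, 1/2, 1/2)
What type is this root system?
Compute the Cartan integers a_ij = 2(alpha_i, alpha_j)/(alpha_j, alpha_j); the resulting 8x8 Cartan matrix is
[[2, -1, 0, 0, 0, -1, 0, 0], [-1, 2, 0, -1, 0, 0, 0, 0], [0, 0, 2, -1, 0, 0, 0, -1], [0, -1, -1, 2, -1, 0, 0, 0], [0, 0, 0, -1, 2, 0, 0, 0], [-1, 0, 0, 0, 0, 2, -1, 0], [0, 0, 0, 0, 0, -1, 2, 0], [0, 0, -1, 0, 0, 0, 0, 2]].
All simple roots have the same length, so the diagram is simply laced. The associated Dynkin diagram is a chain of 7 nodes with one extra node attached to the third node from one end (E_8), so the type is E_8.

E8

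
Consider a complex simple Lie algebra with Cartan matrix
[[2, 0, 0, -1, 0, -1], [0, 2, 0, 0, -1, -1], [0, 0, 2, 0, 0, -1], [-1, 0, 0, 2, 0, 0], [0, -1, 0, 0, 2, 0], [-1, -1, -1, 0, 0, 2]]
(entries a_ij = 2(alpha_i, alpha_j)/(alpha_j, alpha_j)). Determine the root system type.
The matrix has rank 6 with 2's on the diagonal. Reading the off-diagonal entries as Dynkin edges (a single edge where a_ij = a_ji = -1; a double or triple edge where a_ij * a_ji = 2 or 3), the diagram is a chain of 5 nodes with one extra node attached to the third node from one end (E_6). One simple-root ordering that puts it in standard form is (alpha_5, alpha_3, alpha_2, alpha_6, alpha_1, alpha_4). So the algebra is type E_6.

E_6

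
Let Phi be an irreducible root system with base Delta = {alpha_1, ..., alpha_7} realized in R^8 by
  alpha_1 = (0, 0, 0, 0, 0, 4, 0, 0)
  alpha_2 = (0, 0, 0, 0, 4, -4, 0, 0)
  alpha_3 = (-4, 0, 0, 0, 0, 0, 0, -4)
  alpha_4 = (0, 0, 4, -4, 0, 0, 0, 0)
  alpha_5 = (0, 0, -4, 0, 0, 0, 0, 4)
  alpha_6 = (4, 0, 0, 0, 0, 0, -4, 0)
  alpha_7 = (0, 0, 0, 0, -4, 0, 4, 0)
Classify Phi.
Compute the Cartan integers a_ij = 2(alpha_i, alpha_j)/(alpha_j, alpha_j); the resulting 7x7 Cartan matrix is
[[2, -1, 0, 0, 0, 0, 0], [-2, 2, 0, 0, 0, 0, -1], [0, 0, 2, 0, -1, -1, 0], [0, 0, 0, 2, -1, 0, 0], [0, 0, -1, -1, 2, 0, 0], [0, 0, -1, 0, 0, 2, -1], [0, -1, 0, 0, 0, -1, 2]].
The roots have two lengths (squared-length ratio 2:1); the short ones are alpha_{1}. The associated Dynkin diagram is a chain of 7 nodes with a double edge at one end; the terminal node there is the unique short simple root (B_7), so the type is B_7 (the algebra so(15)).

B7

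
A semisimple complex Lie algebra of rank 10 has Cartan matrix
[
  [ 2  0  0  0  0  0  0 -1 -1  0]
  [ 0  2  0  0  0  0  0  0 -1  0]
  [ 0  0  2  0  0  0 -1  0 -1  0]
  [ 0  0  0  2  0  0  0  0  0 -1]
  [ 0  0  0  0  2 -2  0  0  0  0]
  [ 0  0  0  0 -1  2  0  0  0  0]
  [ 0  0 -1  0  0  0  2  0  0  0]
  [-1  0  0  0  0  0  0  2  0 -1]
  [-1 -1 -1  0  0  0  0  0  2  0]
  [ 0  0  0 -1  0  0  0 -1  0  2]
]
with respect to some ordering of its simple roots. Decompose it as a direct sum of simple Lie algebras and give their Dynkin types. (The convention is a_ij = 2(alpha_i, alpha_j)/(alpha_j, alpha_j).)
The diagram associated to this matrix has two connected components: the simple roots {alpha_5, alpha_6} form a chain of 2 nodes with a double edge at one end; the terminal node there is the unique short simple root (B_2), and {alpha_1, alpha_2, alpha_3, alpha_4, alpha_7, alpha_8, alpha_9, alpha_10} form a chain of 7 nodes with one extra node attached to the third node from one end (E_8). A semisimple Lie algebra decomposes uniquely as the direct sum of simple ideals, one per connected component of its Dynkin diagram, so g ≅ B_2 ⊕ E_8 (dimension 10 + 248 = 258).

B_2 (so(5)) + E_8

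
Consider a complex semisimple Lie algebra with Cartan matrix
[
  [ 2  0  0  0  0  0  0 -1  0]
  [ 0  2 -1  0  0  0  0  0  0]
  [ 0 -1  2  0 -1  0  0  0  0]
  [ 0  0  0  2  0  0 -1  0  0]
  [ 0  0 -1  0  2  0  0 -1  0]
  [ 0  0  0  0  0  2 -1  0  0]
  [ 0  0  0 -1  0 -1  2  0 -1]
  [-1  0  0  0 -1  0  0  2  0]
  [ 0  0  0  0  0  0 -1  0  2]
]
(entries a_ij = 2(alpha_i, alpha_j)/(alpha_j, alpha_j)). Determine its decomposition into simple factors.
The diagram associated to this matrix has two connected components: the simple roots {alpha_1, alpha_2, alpha_3, alpha_5, alpha_8} form a chain of 5 nodes with single edges (A_5), and {alpha_4, alpha_6, alpha_7, alpha_9} form a chain of 2 nodes with a fork of two nodes at one end (D_4). A semisimple Lie algebra decomposes uniquely as the direct sum of simple ideals, one per connected component of its Dynkin diagram, so g ≅ A_5 ⊕ D_4 (dimension 35 + 28 = 63).

A_5 ⊕ D_4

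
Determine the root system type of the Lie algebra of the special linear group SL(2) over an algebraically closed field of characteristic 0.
type A_1

This is sl(2), which has dimension 2^2 - 1 = 3 and rank 2 - 1 = 1 (a Cartan subalgebra is the diagonal traceless matrices). In the classification of classical Lie algebras, the special linear algebra sl(n+1) has type A_n; here n = 1, so the Dynkin diagram is a chain of 1 nodes with single edges (A_1). Hence the type is A_1.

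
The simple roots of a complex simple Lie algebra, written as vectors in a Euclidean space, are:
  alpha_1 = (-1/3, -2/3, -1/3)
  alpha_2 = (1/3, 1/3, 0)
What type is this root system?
type G_2

Compute the Cartan integers a_ij = 2(alpha_i, alpha_j)/(alpha_j, alpha_j); the resulting 2x2 Cartan matrix is
[[2, -3], [-1, 2]].
The roots have two lengths (squared-length ratio 3:1); the short ones are alpha_{2}. The associated Dynkin diagram is two nodes joined by a triple edge (G_2), so the type is G_2.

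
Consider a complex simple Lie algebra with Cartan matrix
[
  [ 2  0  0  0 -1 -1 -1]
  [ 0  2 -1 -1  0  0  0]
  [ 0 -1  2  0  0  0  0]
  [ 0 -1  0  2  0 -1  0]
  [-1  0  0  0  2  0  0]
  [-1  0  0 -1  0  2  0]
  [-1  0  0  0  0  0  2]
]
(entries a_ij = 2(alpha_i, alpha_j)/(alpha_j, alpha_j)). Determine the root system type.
The matrix has rank 7 with 2's on the diagonal. Reading the off-diagonal entries as Dynkin edges (a single edge where a_ij = a_ji = -1; a double or triple edge where a_ij * a_ji = 2 or 3), the diagram is a chain of 5 nodes with a fork of two nodes at one end (D_7). One simple-root ordering that puts it in standard form is (alpha_3, alpha_2, alpha_4, alpha_6, alpha_1, alpha_5, alpha_7). So the algebra is type D_7, i.e. so(14).

D_7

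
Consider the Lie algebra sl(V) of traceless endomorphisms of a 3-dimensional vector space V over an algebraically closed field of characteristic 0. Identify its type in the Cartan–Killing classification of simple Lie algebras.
This is sl(3), which has dimension 3^2 - 1 = 8 and rank 3 - 1 = 2 (a Cartan subalgebra is the diagonal traceless matrices). In the classification of classical Lie algebras, the special linear algebra sl(n+1) has type A_n; here n = 2, so the Dynkin diagram is a chain of 2 nodes with single edges (A_2). Hence the type is A_2.

A2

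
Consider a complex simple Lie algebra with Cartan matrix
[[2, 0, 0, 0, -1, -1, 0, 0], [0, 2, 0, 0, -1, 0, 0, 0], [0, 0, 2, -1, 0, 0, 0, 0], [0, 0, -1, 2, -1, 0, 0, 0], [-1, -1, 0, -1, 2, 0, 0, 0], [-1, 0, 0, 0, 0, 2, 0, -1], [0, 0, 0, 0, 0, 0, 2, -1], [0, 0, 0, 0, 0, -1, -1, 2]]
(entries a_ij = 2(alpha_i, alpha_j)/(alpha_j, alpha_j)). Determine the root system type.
The matrix has rank 8 with 2's on the diagonal. Reading the off-diagonal entries as Dynkin edges (a single edge where a_ij = a_ji = -1; a double or triple edge where a_ij * a_ji = 2 or 3), the diagram is a chain of 7 nodes with one extra node attached to the third node from one end (E_8). One simple-root ordering that puts it in standard form is (alpha_3, alpha_2, alpha_4, alpha_5, alpha_1, alpha_6, alpha_8, alpha_7). So the algebra is type E_8.

E_8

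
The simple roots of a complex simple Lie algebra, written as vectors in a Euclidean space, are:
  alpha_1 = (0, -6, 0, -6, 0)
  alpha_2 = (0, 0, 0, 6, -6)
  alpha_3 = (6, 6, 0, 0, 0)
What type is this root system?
Compute the Cartan integers a_ij = 2(alpha_i, alpha_j)/(alpha_j, alpha_j); the resulting 3x3 Cartan matrix is
[[2, -1, -1], [-1, 2, 0], [-1, 0, 2]].
All simple roots have the same length, so the diagram is simply laced. The associated Dynkin diagram is a chain of 3 nodes with single edges (A_3), so the type is A_3 (the algebra sl(4)).

A_3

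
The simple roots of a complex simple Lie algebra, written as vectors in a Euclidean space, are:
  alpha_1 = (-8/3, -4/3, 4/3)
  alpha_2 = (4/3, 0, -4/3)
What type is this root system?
G_2

Compute the Cartan integers a_ij = 2(alpha_i, alpha_j)/(alpha_j, alpha_j); the resulting 2x2 Cartan matrix is
[[2, -3], [-1, 2]].
The roots have two lengths (squared-length ratio 3:1); the short ones are alpha_{2}. The associated Dynkin diagram is two nodes joined by a triple edge (G_2), so the type is G_2.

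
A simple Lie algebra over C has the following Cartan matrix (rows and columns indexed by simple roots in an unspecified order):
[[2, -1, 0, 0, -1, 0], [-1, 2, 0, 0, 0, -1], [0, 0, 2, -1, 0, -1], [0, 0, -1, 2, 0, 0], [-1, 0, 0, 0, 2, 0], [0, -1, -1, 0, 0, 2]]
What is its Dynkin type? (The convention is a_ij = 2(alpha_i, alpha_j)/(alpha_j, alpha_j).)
The matrix has rank 6 with 2's on the diagonal. Reading the off-diagonal entries as Dynkin edges (a single edge where a_ij = a_ji = -1; a double or triple edge where a_ij * a_ji = 2 or 3), the diagram is a chain of 6 nodes with single edges (A_6). One simple-root ordering that puts it in standard form is (alpha_5, alpha_1, alpha_2, alpha_6, alpha_3, alpha_4). So the algebra is type A_6, i.e. sl(7).

type A_6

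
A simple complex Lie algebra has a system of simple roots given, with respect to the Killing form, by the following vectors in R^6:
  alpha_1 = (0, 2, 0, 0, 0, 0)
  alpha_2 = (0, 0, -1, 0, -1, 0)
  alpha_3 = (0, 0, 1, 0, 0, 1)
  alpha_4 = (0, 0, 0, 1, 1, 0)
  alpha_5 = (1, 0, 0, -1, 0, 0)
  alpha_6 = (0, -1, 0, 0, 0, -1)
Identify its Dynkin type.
Compute the Cartan integers a_ij = 2(alpha_i, alpha_j)/(alpha_j, alpha_j); the resulting 6x6 Cartan matrix is
[[2, 0, 0, 0, 0, -2], [0, 2, -1, -1, 0, 0], [0, -1, 2, 0, 0, -1], [0, -1, 0, 2, -1, 0], [0, 0, 0, -1, 2, 0], [-1, 0, -1, 0, 0, 2]].
The roots have two lengths (squared-length ratio 2:1); the short ones are alpha_{2,3,4,5,6}. The associated Dynkin diagram is a chain of 6 nodes with a double edge at one end; the terminal node there is the unique long simple root (C_6), so the type is C_6 (the algebra sp(12)).

C6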